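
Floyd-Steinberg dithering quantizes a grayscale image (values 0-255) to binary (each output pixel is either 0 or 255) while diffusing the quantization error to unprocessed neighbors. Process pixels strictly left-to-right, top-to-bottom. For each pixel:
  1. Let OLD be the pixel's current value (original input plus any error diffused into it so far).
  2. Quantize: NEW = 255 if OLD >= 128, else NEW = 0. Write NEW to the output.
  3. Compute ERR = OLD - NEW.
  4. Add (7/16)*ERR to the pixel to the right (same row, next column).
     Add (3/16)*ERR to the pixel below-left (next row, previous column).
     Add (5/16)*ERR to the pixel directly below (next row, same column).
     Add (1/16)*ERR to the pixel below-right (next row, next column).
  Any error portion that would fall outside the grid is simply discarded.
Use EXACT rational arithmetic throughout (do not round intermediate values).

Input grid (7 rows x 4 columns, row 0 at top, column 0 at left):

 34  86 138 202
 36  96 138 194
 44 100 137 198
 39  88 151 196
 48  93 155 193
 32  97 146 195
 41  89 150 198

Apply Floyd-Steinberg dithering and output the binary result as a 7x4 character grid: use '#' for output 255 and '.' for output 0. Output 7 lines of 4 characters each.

Answer: ..##
.#.#
..##
.#.#
..##
.#.#
..##

Derivation:
(0,0): OLD=34 → NEW=0, ERR=34
(0,1): OLD=807/8 → NEW=0, ERR=807/8
(0,2): OLD=23313/128 → NEW=255, ERR=-9327/128
(0,3): OLD=348407/2048 → NEW=255, ERR=-173833/2048
(1,0): OLD=8389/128 → NEW=0, ERR=8389/128
(1,1): OLD=148131/1024 → NEW=255, ERR=-112989/1024
(1,2): OLD=1879071/32768 → NEW=0, ERR=1879071/32768
(1,3): OLD=98571017/524288 → NEW=255, ERR=-35122423/524288
(2,0): OLD=717489/16384 → NEW=0, ERR=717489/16384
(2,1): OLD=52180203/524288 → NEW=0, ERR=52180203/524288
(2,2): OLD=187701095/1048576 → NEW=255, ERR=-79685785/1048576
(2,3): OLD=2472994315/16777216 → NEW=255, ERR=-1805195765/16777216
(3,0): OLD=598494561/8388608 → NEW=0, ERR=598494561/8388608
(3,1): OLD=18629933759/134217728 → NEW=255, ERR=-15595586881/134217728
(3,2): OLD=134135453889/2147483648 → NEW=0, ERR=134135453889/2147483648
(3,3): OLD=6354935120071/34359738368 → NEW=255, ERR=-2406798163769/34359738368
(4,0): OLD=104172019341/2147483648 → NEW=0, ERR=104172019341/2147483648
(4,1): OLD=1616316911207/17179869184 → NEW=0, ERR=1616316911207/17179869184
(4,2): OLD=107358559487815/549755813888 → NEW=255, ERR=-32829173053625/549755813888
(4,3): OLD=1309636565004833/8796093022208 → NEW=255, ERR=-933367155658207/8796093022208
(5,0): OLD=17811924529469/274877906944 → NEW=0, ERR=17811924529469/274877906944
(5,1): OLD=1289379190150283/8796093022208 → NEW=255, ERR=-953624530512757/8796093022208
(5,2): OLD=289794391673811/4398046511104 → NEW=0, ERR=289794391673811/4398046511104
(5,3): OLD=26308829165573279/140737488355328 → NEW=255, ERR=-9579230365035361/140737488355328
(6,0): OLD=5759271355745217/140737488355328 → NEW=0, ERR=5759271355745217/140737488355328
(6,1): OLD=201375087426957015/2251799813685248 → NEW=0, ERR=201375087426957015/2251799813685248
(6,2): OLD=6851887870185287345/36028797018963968 → NEW=255, ERR=-2335455369650524495/36028797018963968
(6,3): OLD=87903622157870776791/576460752303423488 → NEW=255, ERR=-59093869679502212649/576460752303423488
Row 0: ..##
Row 1: .#.#
Row 2: ..##
Row 3: .#.#
Row 4: ..##
Row 5: .#.#
Row 6: ..##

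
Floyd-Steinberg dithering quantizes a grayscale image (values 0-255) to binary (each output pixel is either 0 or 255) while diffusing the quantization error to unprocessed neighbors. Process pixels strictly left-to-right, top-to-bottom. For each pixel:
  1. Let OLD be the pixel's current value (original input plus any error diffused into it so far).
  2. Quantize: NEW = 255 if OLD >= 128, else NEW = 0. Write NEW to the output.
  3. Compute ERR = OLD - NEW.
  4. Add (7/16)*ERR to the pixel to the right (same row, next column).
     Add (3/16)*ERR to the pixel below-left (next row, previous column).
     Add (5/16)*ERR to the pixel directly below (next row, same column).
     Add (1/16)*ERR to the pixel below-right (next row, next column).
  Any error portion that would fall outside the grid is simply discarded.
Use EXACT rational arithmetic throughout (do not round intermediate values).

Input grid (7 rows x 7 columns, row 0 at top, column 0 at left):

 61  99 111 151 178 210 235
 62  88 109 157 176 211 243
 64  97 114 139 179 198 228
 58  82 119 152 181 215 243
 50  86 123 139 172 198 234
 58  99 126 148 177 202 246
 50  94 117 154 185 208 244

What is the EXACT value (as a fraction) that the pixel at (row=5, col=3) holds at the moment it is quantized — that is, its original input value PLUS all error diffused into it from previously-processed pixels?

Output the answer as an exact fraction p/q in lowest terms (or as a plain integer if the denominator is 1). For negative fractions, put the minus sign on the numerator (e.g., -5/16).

Answer: 49287135238296693/281474976710656

Derivation:
(0,0): OLD=61 → NEW=0, ERR=61
(0,1): OLD=2011/16 → NEW=0, ERR=2011/16
(0,2): OLD=42493/256 → NEW=255, ERR=-22787/256
(0,3): OLD=458987/4096 → NEW=0, ERR=458987/4096
(0,4): OLD=14878317/65536 → NEW=255, ERR=-1833363/65536
(0,5): OLD=207367419/1048576 → NEW=255, ERR=-60019461/1048576
(0,6): OLD=3522509533/16777216 → NEW=255, ERR=-755680547/16777216
(1,0): OLD=26785/256 → NEW=0, ERR=26785/256
(1,1): OLD=328039/2048 → NEW=255, ERR=-194201/2048
(1,2): OLD=4493427/65536 → NEW=0, ERR=4493427/65536
(1,3): OLD=55366455/262144 → NEW=255, ERR=-11480265/262144
(1,4): OLD=2422115845/16777216 → NEW=255, ERR=-1856074235/16777216
(1,5): OLD=18054711061/134217728 → NEW=255, ERR=-16170809579/134217728
(1,6): OLD=370733146523/2147483648 → NEW=255, ERR=-176875183717/2147483648
(2,0): OLD=2585949/32768 → NEW=0, ERR=2585949/32768
(2,1): OLD=127180239/1048576 → NEW=0, ERR=127180239/1048576
(2,2): OLD=2925144365/16777216 → NEW=255, ERR=-1353045715/16777216
(2,3): OLD=9874809093/134217728 → NEW=0, ERR=9874809093/134217728
(2,4): OLD=162444971413/1073741824 → NEW=255, ERR=-111359193707/1073741824
(2,5): OLD=3182331665415/34359738368 → NEW=0, ERR=3182331665415/34359738368
(2,6): OLD=129330905274785/549755813888 → NEW=255, ERR=-10856827266655/549755813888
(3,0): OLD=1768371085/16777216 → NEW=0, ERR=1768371085/16777216
(3,1): OLD=20914796425/134217728 → NEW=255, ERR=-13310724215/134217728
(3,2): OLD=77078576939/1073741824 → NEW=0, ERR=77078576939/1073741824
(3,3): OLD=781302502845/4294967296 → NEW=255, ERR=-313914157635/4294967296
(3,4): OLD=76184084617101/549755813888 → NEW=255, ERR=-64003647924339/549755813888
(3,5): OLD=804067304279799/4398046511104 → NEW=255, ERR=-317434556051721/4398046511104
(3,6): OLD=14850628305317225/70368744177664 → NEW=255, ERR=-3093401459987095/70368744177664
(4,0): OLD=138176853155/2147483648 → NEW=0, ERR=138176853155/2147483648
(4,1): OLD=3546140495047/34359738368 → NEW=0, ERR=3546140495047/34359738368
(4,2): OLD=93834035701513/549755813888 → NEW=255, ERR=-46353696839927/549755813888
(4,3): OLD=272364639470387/4398046511104 → NEW=0, ERR=272364639470387/4398046511104
(4,4): OLD=5088039396151977/35184372088832 → NEW=255, ERR=-3883975486500183/35184372088832
(4,5): OLD=125685088945422633/1125899906842624 → NEW=0, ERR=125685088945422633/1125899906842624
(4,6): OLD=4766429510688534511/18014398509481984 → NEW=255, ERR=172757890770628591/18014398509481984
(5,0): OLD=53578406943045/549755813888 → NEW=0, ERR=53578406943045/549755813888
(5,1): OLD=712932740645783/4398046511104 → NEW=255, ERR=-408569119685737/4398046511104
(5,2): OLD=2711664978382801/35184372088832 → NEW=0, ERR=2711664978382801/35184372088832
(5,3): OLD=49287135238296693/281474976710656 → NEW=255, ERR=-22488983822920587/281474976710656
Target (5,3): original=148, with diffused error = 49287135238296693/281474976710656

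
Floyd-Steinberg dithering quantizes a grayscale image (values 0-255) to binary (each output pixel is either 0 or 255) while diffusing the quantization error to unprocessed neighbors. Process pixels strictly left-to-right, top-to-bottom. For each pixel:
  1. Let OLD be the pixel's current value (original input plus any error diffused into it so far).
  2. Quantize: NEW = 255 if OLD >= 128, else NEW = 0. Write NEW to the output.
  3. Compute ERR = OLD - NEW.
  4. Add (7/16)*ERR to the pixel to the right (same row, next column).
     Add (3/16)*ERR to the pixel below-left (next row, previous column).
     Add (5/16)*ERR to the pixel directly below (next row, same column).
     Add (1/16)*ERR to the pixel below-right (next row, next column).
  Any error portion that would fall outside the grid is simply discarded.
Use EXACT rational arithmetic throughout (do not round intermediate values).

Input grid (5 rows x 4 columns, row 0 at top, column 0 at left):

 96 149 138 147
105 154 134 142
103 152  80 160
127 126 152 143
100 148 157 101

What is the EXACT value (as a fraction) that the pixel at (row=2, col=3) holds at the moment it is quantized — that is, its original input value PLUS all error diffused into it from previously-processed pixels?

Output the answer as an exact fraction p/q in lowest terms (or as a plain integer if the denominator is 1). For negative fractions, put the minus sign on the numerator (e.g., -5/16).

(0,0): OLD=96 → NEW=0, ERR=96
(0,1): OLD=191 → NEW=255, ERR=-64
(0,2): OLD=110 → NEW=0, ERR=110
(0,3): OLD=1561/8 → NEW=255, ERR=-479/8
(1,0): OLD=123 → NEW=0, ERR=123
(1,1): OLD=3431/16 → NEW=255, ERR=-649/16
(1,2): OLD=34663/256 → NEW=255, ERR=-30617/256
(1,3): OLD=318833/4096 → NEW=0, ERR=318833/4096
(2,0): OLD=34261/256 → NEW=255, ERR=-31019/256
(2,1): OLD=36647/512 → NEW=0, ERR=36647/512
(2,2): OLD=5636107/65536 → NEW=0, ERR=5636107/65536
(2,3): OLD=224893597/1048576 → NEW=255, ERR=-42493283/1048576
Target (2,3): original=160, with diffused error = 224893597/1048576

Answer: 224893597/1048576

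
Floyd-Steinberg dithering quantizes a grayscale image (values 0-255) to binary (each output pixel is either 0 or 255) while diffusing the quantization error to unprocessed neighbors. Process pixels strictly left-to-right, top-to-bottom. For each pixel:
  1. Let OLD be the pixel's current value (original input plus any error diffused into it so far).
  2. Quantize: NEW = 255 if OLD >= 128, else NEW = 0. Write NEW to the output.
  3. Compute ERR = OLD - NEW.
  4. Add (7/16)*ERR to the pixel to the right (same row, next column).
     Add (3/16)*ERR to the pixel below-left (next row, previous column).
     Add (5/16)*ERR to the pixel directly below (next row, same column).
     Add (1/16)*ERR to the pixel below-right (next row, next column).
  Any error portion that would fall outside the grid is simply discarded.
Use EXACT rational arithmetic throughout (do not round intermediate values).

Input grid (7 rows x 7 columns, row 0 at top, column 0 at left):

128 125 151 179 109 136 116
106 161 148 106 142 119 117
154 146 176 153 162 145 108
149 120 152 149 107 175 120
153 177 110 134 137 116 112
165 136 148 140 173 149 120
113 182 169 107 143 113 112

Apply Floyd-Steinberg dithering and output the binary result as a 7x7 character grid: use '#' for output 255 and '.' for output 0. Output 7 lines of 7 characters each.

Answer: #.##.#.
.#..#.#
#.###.#
#.#..#.
##.##.#
.#.#.#.
.##.#.#

Derivation:
(0,0): OLD=128 → NEW=255, ERR=-127
(0,1): OLD=1111/16 → NEW=0, ERR=1111/16
(0,2): OLD=46433/256 → NEW=255, ERR=-18847/256
(0,3): OLD=601255/4096 → NEW=255, ERR=-443225/4096
(0,4): OLD=4040849/65536 → NEW=0, ERR=4040849/65536
(0,5): OLD=170892279/1048576 → NEW=255, ERR=-96494601/1048576
(0,6): OLD=1270694849/16777216 → NEW=0, ERR=1270694849/16777216
(1,0): OLD=20309/256 → NEW=0, ERR=20309/256
(1,1): OLD=400723/2048 → NEW=255, ERR=-121517/2048
(1,2): OLD=5445071/65536 → NEW=0, ERR=5445071/65536
(1,3): OLD=30276067/262144 → NEW=0, ERR=30276067/262144
(1,4): OLD=3150413065/16777216 → NEW=255, ERR=-1127777015/16777216
(1,5): OLD=10588176985/134217728 → NEW=0, ERR=10588176985/134217728
(1,6): OLD=363849310743/2147483648 → NEW=255, ERR=-183759019497/2147483648
(2,0): OLD=5494081/32768 → NEW=255, ERR=-2861759/32768
(2,1): OLD=115119067/1048576 → NEW=0, ERR=115119067/1048576
(2,2): OLD=4495325265/16777216 → NEW=255, ERR=217135185/16777216
(2,3): OLD=25144759817/134217728 → NEW=255, ERR=-9080760823/134217728
(2,4): OLD=143240910937/1073741824 → NEW=255, ERR=-130563254183/1073741824
(2,5): OLD=3305698147187/34359738368 → NEW=0, ERR=3305698147187/34359738368
(2,6): OLD=70523366678613/549755813888 → NEW=255, ERR=-69664365862827/549755813888
(3,0): OLD=2387280945/16777216 → NEW=255, ERR=-1890909135/16777216
(3,1): OLD=13685800541/134217728 → NEW=0, ERR=13685800541/134217728
(3,2): OLD=209198241895/1073741824 → NEW=255, ERR=-64605923225/1073741824
(3,3): OLD=341633875553/4294967296 → NEW=0, ERR=341633875553/4294967296
(3,4): OLD=64657668118577/549755813888 → NEW=0, ERR=64657668118577/549755813888
(3,5): OLD=990267161880611/4398046511104 → NEW=255, ERR=-131234698450909/4398046511104
(3,6): OLD=5162161140490173/70368744177664 → NEW=0, ERR=5162161140490173/70368744177664
(4,0): OLD=293986034367/2147483648 → NEW=255, ERR=-253622295873/2147483648
(4,1): OLD=4771509754675/34359738368 → NEW=255, ERR=-3990223529165/34359738368
(4,2): OLD=33907405059293/549755813888 → NEW=0, ERR=33907405059293/549755813888
(4,3): OLD=897784376204687/4398046511104 → NEW=255, ERR=-223717484126833/4398046511104
(4,4): OLD=5308465640704381/35184372088832 → NEW=255, ERR=-3663549241947779/35184372088832
(4,5): OLD=92578588871051133/1125899906842624 → NEW=0, ERR=92578588871051133/1125899906842624
(4,6): OLD=3045039563595121275/18014398509481984 → NEW=255, ERR=-1548632056322784645/18014398509481984
(5,0): OLD=58449255034185/549755813888 → NEW=0, ERR=58449255034185/549755813888
(5,1): OLD=661495230680387/4398046511104 → NEW=255, ERR=-460006629651133/4398046511104
(5,2): OLD=3684461434497221/35184372088832 → NEW=0, ERR=3684461434497221/35184372088832
(5,3): OLD=43417475176671161/281474976710656 → NEW=255, ERR=-28358643884546119/281474976710656
(5,4): OLD=1956745125338131411/18014398509481984 → NEW=0, ERR=1956745125338131411/18014398509481984
(5,5): OLD=28764097826405221795/144115188075855872 → NEW=255, ERR=-7985275132938025565/144115188075855872
(5,6): OLD=170709012297660254509/2305843009213693952 → NEW=0, ERR=170709012297660254509/2305843009213693952
(6,0): OLD=8909618404490033/70368744177664 → NEW=0, ERR=8909618404490033/70368744177664
(6,1): OLD=260068854756056165/1125899906842624 → NEW=255, ERR=-27035621488812955/1125899906842624
(6,2): OLD=2986632403395076495/18014398509481984 → NEW=255, ERR=-1607039216522829425/18014398509481984
(6,3): OLD=9136644659997781969/144115188075855872 → NEW=0, ERR=9136644659997781969/144115188075855872
(6,4): OLD=54185802110420784467/288230376151711744 → NEW=255, ERR=-19312943808265710253/288230376151711744
(6,5): OLD=3211207709696698429983/36893488147419103232 → NEW=0, ERR=3211207709696698429983/36893488147419103232
(6,6): OLD=100204075277832607817705/590295810358705651712 → NEW=255, ERR=-50321356363637333368855/590295810358705651712
Row 0: #.##.#.
Row 1: .#..#.#
Row 2: #.###.#
Row 3: #.#..#.
Row 4: ##.##.#
Row 5: .#.#.#.
Row 6: .##.#.#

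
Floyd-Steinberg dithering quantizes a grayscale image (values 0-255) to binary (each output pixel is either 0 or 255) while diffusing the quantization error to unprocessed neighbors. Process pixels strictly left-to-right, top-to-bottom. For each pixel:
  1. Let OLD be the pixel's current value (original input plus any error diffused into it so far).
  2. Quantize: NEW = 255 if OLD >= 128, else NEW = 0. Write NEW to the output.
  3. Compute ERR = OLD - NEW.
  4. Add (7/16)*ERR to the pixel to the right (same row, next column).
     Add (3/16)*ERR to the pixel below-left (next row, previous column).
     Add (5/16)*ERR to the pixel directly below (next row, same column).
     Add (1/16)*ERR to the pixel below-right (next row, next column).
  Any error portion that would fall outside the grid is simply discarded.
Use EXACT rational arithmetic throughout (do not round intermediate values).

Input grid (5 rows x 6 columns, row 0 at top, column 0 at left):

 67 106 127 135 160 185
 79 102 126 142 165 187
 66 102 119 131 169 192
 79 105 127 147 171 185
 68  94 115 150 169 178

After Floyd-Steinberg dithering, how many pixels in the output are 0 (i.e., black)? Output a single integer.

Answer: 15

Derivation:
(0,0): OLD=67 → NEW=0, ERR=67
(0,1): OLD=2165/16 → NEW=255, ERR=-1915/16
(0,2): OLD=19107/256 → NEW=0, ERR=19107/256
(0,3): OLD=686709/4096 → NEW=255, ERR=-357771/4096
(0,4): OLD=7981363/65536 → NEW=0, ERR=7981363/65536
(0,5): OLD=249856101/1048576 → NEW=255, ERR=-17530779/1048576
(1,0): OLD=19839/256 → NEW=0, ERR=19839/256
(1,1): OLD=238969/2048 → NEW=0, ERR=238969/2048
(1,2): OLD=11568109/65536 → NEW=255, ERR=-5143571/65536
(1,3): OLD=28276649/262144 → NEW=0, ERR=28276649/262144
(1,4): OLD=4054314139/16777216 → NEW=255, ERR=-223875941/16777216
(1,5): OLD=49271065293/268435456 → NEW=255, ERR=-19179975987/268435456
(2,0): OLD=3673155/32768 → NEW=0, ERR=3673155/32768
(2,1): OLD=186262033/1048576 → NEW=255, ERR=-81124847/1048576
(2,2): OLD=1478801011/16777216 → NEW=0, ERR=1478801011/16777216
(2,3): OLD=26288398747/134217728 → NEW=255, ERR=-7937121893/134217728
(2,4): OLD=568235051857/4294967296 → NEW=255, ERR=-526981608623/4294967296
(2,5): OLD=7913557953095/68719476736 → NEW=0, ERR=7913557953095/68719476736
(3,0): OLD=1669730323/16777216 → NEW=0, ERR=1669730323/16777216
(3,1): OLD=19850452887/134217728 → NEW=255, ERR=-14375067753/134217728
(3,2): OLD=98530821685/1073741824 → NEW=0, ERR=98530821685/1073741824
(3,3): OLD=10388314817439/68719476736 → NEW=255, ERR=-7135151750241/68719476736
(3,4): OLD=57794382429119/549755813888 → NEW=0, ERR=57794382429119/549755813888
(3,5): OLD=2280926558332369/8796093022208 → NEW=255, ERR=37922837669329/8796093022208
(4,0): OLD=169692897725/2147483648 → NEW=0, ERR=169692897725/2147483648
(4,1): OLD=4072570681881/34359738368 → NEW=0, ERR=4072570681881/34359738368
(4,2): OLD=186224199739515/1099511627776 → NEW=255, ERR=-94151265343365/1099511627776
(4,3): OLD=1856618765219719/17592186044416 → NEW=0, ERR=1856618765219719/17592186044416
(4,4): OLD=68213641787252215/281474976710656 → NEW=255, ERR=-3562477273965065/281474976710656
(4,5): OLD=812361770584994401/4503599627370496 → NEW=255, ERR=-336056134394482079/4503599627370496
Output grid:
  Row 0: .#.#.#  (3 black, running=3)
  Row 1: ..#.##  (3 black, running=6)
  Row 2: .#.##.  (3 black, running=9)
  Row 3: .#.#.#  (3 black, running=12)
  Row 4: ..#.##  (3 black, running=15)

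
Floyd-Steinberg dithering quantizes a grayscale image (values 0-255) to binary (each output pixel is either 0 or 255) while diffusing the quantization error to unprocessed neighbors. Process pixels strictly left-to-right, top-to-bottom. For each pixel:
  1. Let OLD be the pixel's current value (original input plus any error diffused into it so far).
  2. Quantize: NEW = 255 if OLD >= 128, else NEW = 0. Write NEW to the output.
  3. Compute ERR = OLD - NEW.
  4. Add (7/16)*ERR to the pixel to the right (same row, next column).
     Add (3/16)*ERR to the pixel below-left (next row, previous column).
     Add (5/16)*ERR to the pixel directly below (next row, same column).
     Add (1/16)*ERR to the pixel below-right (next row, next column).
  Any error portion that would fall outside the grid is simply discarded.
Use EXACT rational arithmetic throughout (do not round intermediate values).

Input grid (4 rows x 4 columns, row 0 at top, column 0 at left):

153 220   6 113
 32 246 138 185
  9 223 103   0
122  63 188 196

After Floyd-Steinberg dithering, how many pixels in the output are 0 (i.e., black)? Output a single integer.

Answer: 9

Derivation:
(0,0): OLD=153 → NEW=255, ERR=-102
(0,1): OLD=1403/8 → NEW=255, ERR=-637/8
(0,2): OLD=-3691/128 → NEW=0, ERR=-3691/128
(0,3): OLD=205587/2048 → NEW=0, ERR=205587/2048
(1,0): OLD=-1895/128 → NEW=0, ERR=-1895/128
(1,1): OLD=207727/1024 → NEW=255, ERR=-53393/1024
(1,2): OLD=3932891/32768 → NEW=0, ERR=3932891/32768
(1,3): OLD=140025581/524288 → NEW=255, ERR=6332141/524288
(2,0): OLD=-88523/16384 → NEW=0, ERR=-88523/16384
(2,1): OLD=118447575/524288 → NEW=255, ERR=-15245865/524288
(2,2): OLD=132949507/1048576 → NEW=0, ERR=132949507/1048576
(2,3): OLD=1119820471/16777216 → NEW=0, ERR=1119820471/16777216
(3,0): OLD=963508901/8388608 → NEW=0, ERR=963508901/8388608
(3,1): OLD=17126074363/134217728 → NEW=0, ERR=17126074363/134217728
(3,2): OLD=631669880709/2147483648 → NEW=255, ERR=84061550469/2147483648
(3,3): OLD=8311905265187/34359738368 → NEW=255, ERR=-449828018653/34359738368
Output grid:
  Row 0: ##..  (2 black, running=2)
  Row 1: .#.#  (2 black, running=4)
  Row 2: .#..  (3 black, running=7)
  Row 3: ..##  (2 black, running=9)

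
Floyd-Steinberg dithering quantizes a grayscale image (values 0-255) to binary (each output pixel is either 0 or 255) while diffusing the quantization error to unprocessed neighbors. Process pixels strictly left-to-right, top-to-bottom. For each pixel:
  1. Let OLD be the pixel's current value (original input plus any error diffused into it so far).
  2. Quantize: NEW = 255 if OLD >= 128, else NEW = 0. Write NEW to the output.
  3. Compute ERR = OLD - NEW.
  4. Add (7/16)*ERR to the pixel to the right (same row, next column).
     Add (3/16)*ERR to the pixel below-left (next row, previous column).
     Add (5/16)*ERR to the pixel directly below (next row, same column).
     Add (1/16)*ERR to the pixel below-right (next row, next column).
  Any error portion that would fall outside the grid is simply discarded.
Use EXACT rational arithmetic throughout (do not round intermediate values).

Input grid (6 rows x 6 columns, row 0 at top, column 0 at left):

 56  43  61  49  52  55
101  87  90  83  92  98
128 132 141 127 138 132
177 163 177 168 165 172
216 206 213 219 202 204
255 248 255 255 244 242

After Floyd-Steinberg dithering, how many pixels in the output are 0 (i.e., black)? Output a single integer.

(0,0): OLD=56 → NEW=0, ERR=56
(0,1): OLD=135/2 → NEW=0, ERR=135/2
(0,2): OLD=2897/32 → NEW=0, ERR=2897/32
(0,3): OLD=45367/512 → NEW=0, ERR=45367/512
(0,4): OLD=743553/8192 → NEW=0, ERR=743553/8192
(0,5): OLD=12413831/131072 → NEW=0, ERR=12413831/131072
(1,0): OLD=4197/32 → NEW=255, ERR=-3963/32
(1,1): OLD=19043/256 → NEW=0, ERR=19043/256
(1,2): OLD=1406303/8192 → NEW=255, ERR=-682657/8192
(1,3): OLD=3175507/32768 → NEW=0, ERR=3175507/32768
(1,4): OLD=390191865/2097152 → NEW=255, ERR=-144581895/2097152
(1,5): OLD=3459717119/33554432 → NEW=0, ERR=3459717119/33554432
(2,0): OLD=422897/4096 → NEW=0, ERR=422897/4096
(2,1): OLD=23206443/131072 → NEW=255, ERR=-10216917/131072
(2,2): OLD=217423553/2097152 → NEW=0, ERR=217423553/2097152
(2,3): OLD=3095517049/16777216 → NEW=255, ERR=-1182673031/16777216
(2,4): OLD=59595082347/536870912 → NEW=0, ERR=59595082347/536870912
(2,5): OLD=1790801346973/8589934592 → NEW=255, ERR=-399631973987/8589934592
(3,0): OLD=408208673/2097152 → NEW=255, ERR=-126565087/2097152
(3,1): OLD=2317428685/16777216 → NEW=255, ERR=-1960761395/16777216
(3,2): OLD=18814451799/134217728 → NEW=255, ERR=-15411068841/134217728
(3,3): OLD=1056817075557/8589934592 → NEW=0, ERR=1056817075557/8589934592
(3,4): OLD=16519164462853/68719476736 → NEW=255, ERR=-1004302104827/68719476736
(3,5): OLD=173728776824619/1099511627776 → NEW=255, ERR=-106646688258261/1099511627776
(4,0): OLD=47037170831/268435456 → NEW=255, ERR=-21413870449/268435456
(4,1): OLD=469338514051/4294967296 → NEW=0, ERR=469338514051/4294967296
(4,2): OLD=33080235649561/137438953472 → NEW=255, ERR=-1966697485799/137438953472
(4,3): OLD=530557829487709/2199023255552 → NEW=255, ERR=-30193100678051/2199023255552
(4,4): OLD=6365868162218413/35184372088832 → NEW=255, ERR=-2606146720433747/35184372088832
(4,5): OLD=79021090655918235/562949953421312 → NEW=255, ERR=-64531147466516325/562949953421312
(5,0): OLD=17218372473913/68719476736 → NEW=255, ERR=-305094093767/68719476736
(5,1): OLD=599316618185033/2199023255552 → NEW=255, ERR=38565688019273/2199023255552
(5,2): OLD=4617180458541555/17592186044416 → NEW=255, ERR=131173017215475/17592186044416
(5,3): OLD=134651297591541345/562949953421312 → NEW=255, ERR=-8900940530893215/562949953421312
(5,4): OLD=215704427579089969/1125899906842624 → NEW=255, ERR=-71400048665779151/1125899906842624
(5,5): OLD=3130975928915142917/18014398509481984 → NEW=255, ERR=-1462695691002763003/18014398509481984
Output grid:
  Row 0: ......  (6 black, running=6)
  Row 1: #.#.#.  (3 black, running=9)
  Row 2: .#.#.#  (3 black, running=12)
  Row 3: ###.##  (1 black, running=13)
  Row 4: #.####  (1 black, running=14)
  Row 5: ######  (0 black, running=14)

Answer: 14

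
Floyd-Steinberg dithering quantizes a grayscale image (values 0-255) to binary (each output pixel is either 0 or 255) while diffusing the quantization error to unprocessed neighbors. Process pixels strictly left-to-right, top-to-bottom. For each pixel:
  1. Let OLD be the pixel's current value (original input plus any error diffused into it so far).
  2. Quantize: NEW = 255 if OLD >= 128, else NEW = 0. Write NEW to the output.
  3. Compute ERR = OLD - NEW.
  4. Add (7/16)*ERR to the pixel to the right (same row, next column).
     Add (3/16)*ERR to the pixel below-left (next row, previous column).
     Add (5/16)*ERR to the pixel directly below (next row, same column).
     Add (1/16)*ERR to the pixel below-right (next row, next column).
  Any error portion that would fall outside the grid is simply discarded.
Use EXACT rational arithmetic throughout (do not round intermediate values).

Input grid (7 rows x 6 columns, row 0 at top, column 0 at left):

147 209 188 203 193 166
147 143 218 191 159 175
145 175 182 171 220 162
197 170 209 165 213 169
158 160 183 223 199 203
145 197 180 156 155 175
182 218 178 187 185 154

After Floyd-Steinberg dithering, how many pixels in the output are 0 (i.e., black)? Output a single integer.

Answer: 12

Derivation:
(0,0): OLD=147 → NEW=255, ERR=-108
(0,1): OLD=647/4 → NEW=255, ERR=-373/4
(0,2): OLD=9421/64 → NEW=255, ERR=-6899/64
(0,3): OLD=159579/1024 → NEW=255, ERR=-101541/1024
(0,4): OLD=2451325/16384 → NEW=255, ERR=-1726595/16384
(0,5): OLD=31429739/262144 → NEW=0, ERR=31429739/262144
(1,0): OLD=6129/64 → NEW=0, ERR=6129/64
(1,1): OLD=65943/512 → NEW=255, ERR=-64617/512
(1,2): OLD=1715043/16384 → NEW=0, ERR=1715043/16384
(1,3): OLD=11751399/65536 → NEW=255, ERR=-4960281/65536
(1,4): OLD=458173589/4194304 → NEW=0, ERR=458173589/4194304
(1,5): OLD=17023637123/67108864 → NEW=255, ERR=-89123197/67108864
(2,0): OLD=1239149/8192 → NEW=255, ERR=-849811/8192
(2,1): OLD=30353279/262144 → NEW=0, ERR=30353279/262144
(2,2): OLD=1020432445/4194304 → NEW=255, ERR=-49115075/4194304
(2,3): OLD=5679046037/33554432 → NEW=255, ERR=-2877334123/33554432
(2,4): OLD=227247713343/1073741824 → NEW=255, ERR=-46556451777/1073741824
(2,5): OLD=2567406228393/17179869184 → NEW=255, ERR=-1813460413527/17179869184
(3,0): OLD=781367965/4194304 → NEW=255, ERR=-288179555/4194304
(3,1): OLD=5618531929/33554432 → NEW=255, ERR=-2937848231/33554432
(3,2): OLD=42464848667/268435456 → NEW=255, ERR=-25986192613/268435456
(3,3): OLD=1494448747985/17179869184 → NEW=0, ERR=1494448747985/17179869184
(3,4): OLD=29186021480625/137438953472 → NEW=255, ERR=-5860911654735/137438953472
(3,5): OLD=252110906236607/2199023255552 → NEW=0, ERR=252110906236607/2199023255552
(4,0): OLD=64484877203/536870912 → NEW=0, ERR=64484877203/536870912
(4,1): OLD=1397951677943/8589934592 → NEW=255, ERR=-792481643017/8589934592
(4,2): OLD=33871500282037/274877906944 → NEW=0, ERR=33871500282037/274877906944
(4,3): OLD=1275645442625129/4398046511104 → NEW=255, ERR=154143582293609/4398046511104
(4,4): OLD=16039883619556601/70368744177664 → NEW=255, ERR=-1904146145747719/70368744177664
(4,5): OLD=252565616299451439/1125899906842624 → NEW=255, ERR=-34538859945417681/1125899906842624
(5,0): OLD=22709993500629/137438953472 → NEW=255, ERR=-12336939634731/137438953472
(5,1): OLD=701531702892581/4398046511104 → NEW=255, ERR=-419970157438939/4398046511104
(5,2): OLD=6246491509063015/35184372088832 → NEW=255, ERR=-2725523373589145/35184372088832
(5,3): OLD=152773210455648349/1125899906842624 → NEW=255, ERR=-134331265789220771/1125899906842624
(5,4): OLD=204428174252031933/2251799813685248 → NEW=0, ERR=204428174252031933/2251799813685248
(5,5): OLD=7329715421964814113/36028797018963968 → NEW=255, ERR=-1857627817870997727/36028797018963968
(6,0): OLD=9573290626461071/70368744177664 → NEW=255, ERR=-8370739138843249/70368744177664
(6,1): OLD=130583739790157027/1125899906842624 → NEW=0, ERR=130583739790157027/1125899906842624
(6,2): OLD=793514803943149611/4503599627370496 → NEW=255, ERR=-354903101036326869/4503599627370496
(6,3): OLD=9181525115746601567/72057594037927936 → NEW=0, ERR=9181525115746601567/72057594037927936
(6,4): OLD=290526694125081895103/1152921504606846976 → NEW=255, ERR=-3468289549664083777/1152921504606846976
(6,5): OLD=2623967334861303075801/18446744073709551616 → NEW=255, ERR=-2079952403934632586279/18446744073709551616
Output grid:
  Row 0: #####.  (1 black, running=1)
  Row 1: .#.#.#  (3 black, running=4)
  Row 2: #.####  (1 black, running=5)
  Row 3: ###.#.  (2 black, running=7)
  Row 4: .#.###  (2 black, running=9)
  Row 5: ####.#  (1 black, running=10)
  Row 6: #.#.##  (2 black, running=12)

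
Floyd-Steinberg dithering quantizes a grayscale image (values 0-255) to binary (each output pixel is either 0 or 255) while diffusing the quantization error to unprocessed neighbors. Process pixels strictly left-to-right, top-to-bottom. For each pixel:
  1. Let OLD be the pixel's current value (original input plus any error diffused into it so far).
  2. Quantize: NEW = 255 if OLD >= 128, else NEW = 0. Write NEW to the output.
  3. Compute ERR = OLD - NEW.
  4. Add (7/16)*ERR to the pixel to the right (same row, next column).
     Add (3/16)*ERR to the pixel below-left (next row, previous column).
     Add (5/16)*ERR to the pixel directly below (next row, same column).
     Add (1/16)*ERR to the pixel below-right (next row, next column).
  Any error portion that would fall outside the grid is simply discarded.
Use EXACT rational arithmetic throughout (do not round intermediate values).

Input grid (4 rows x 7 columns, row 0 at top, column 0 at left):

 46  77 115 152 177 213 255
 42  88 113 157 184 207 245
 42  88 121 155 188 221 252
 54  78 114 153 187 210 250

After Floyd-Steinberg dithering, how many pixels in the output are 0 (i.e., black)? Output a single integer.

(0,0): OLD=46 → NEW=0, ERR=46
(0,1): OLD=777/8 → NEW=0, ERR=777/8
(0,2): OLD=20159/128 → NEW=255, ERR=-12481/128
(0,3): OLD=223929/2048 → NEW=0, ERR=223929/2048
(0,4): OLD=7367439/32768 → NEW=255, ERR=-988401/32768
(0,5): OLD=104754537/524288 → NEW=255, ERR=-28938903/524288
(0,6): OLD=1936522719/8388608 → NEW=255, ERR=-202572321/8388608
(1,0): OLD=9547/128 → NEW=0, ERR=9547/128
(1,1): OLD=138829/1024 → NEW=255, ERR=-122291/1024
(1,2): OLD=1862929/32768 → NEW=0, ERR=1862929/32768
(1,3): OLD=26776925/131072 → NEW=255, ERR=-6646435/131072
(1,4): OLD=1248840727/8388608 → NEW=255, ERR=-890254313/8388608
(1,5): OLD=9187714823/67108864 → NEW=255, ERR=-7925045497/67108864
(1,6): OLD=195784355977/1073741824 → NEW=255, ERR=-78019809143/1073741824
(2,0): OLD=703135/16384 → NEW=0, ERR=703135/16384
(2,1): OLD=44447493/524288 → NEW=0, ERR=44447493/524288
(2,2): OLD=1332818127/8388608 → NEW=255, ERR=-806276913/8388608
(2,3): OLD=5419548567/67108864 → NEW=0, ERR=5419548567/67108864
(2,4): OLD=88506009575/536870912 → NEW=255, ERR=-48396072985/536870912
(2,5): OLD=2137190448621/17179869184 → NEW=0, ERR=2137190448621/17179869184
(2,6): OLD=75959169311563/274877906944 → NEW=255, ERR=5865303040843/274877906944
(3,0): OLD=698828911/8388608 → NEW=0, ERR=698828911/8388608
(3,1): OLD=8428879491/67108864 → NEW=0, ERR=8428879491/67108864
(3,2): OLD=85552786329/536870912 → NEW=255, ERR=-51349296231/536870912
(3,3): OLD=243701730063/2147483648 → NEW=0, ERR=243701730063/2147483648
(3,4): OLD=65105069583471/274877906944 → NEW=255, ERR=-4988796687249/274877906944
(3,5): OLD=526230273082493/2199023255552 → NEW=255, ERR=-34520657083267/2199023255552
(3,6): OLD=9062620921682339/35184372088832 → NEW=255, ERR=90606039030179/35184372088832
Output grid:
  Row 0: ..#.###  (3 black, running=3)
  Row 1: .#.####  (2 black, running=5)
  Row 2: ..#.#.#  (4 black, running=9)
  Row 3: ..#.###  (3 black, running=12)

Answer: 12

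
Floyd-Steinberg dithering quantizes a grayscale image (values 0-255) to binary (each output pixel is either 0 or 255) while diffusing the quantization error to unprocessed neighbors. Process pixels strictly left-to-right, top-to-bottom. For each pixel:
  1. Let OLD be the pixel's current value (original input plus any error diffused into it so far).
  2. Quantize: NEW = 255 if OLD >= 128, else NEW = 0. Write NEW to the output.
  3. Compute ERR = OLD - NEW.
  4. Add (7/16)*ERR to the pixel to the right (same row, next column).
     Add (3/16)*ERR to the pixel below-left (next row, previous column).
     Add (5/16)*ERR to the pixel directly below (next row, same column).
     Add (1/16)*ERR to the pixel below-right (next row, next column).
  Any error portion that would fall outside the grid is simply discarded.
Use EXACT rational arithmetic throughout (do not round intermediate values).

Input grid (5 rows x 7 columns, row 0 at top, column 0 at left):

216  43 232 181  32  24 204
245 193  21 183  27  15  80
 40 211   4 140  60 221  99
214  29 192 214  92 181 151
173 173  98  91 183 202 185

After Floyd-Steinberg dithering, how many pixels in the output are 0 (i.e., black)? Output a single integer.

Answer: 17

Derivation:
(0,0): OLD=216 → NEW=255, ERR=-39
(0,1): OLD=415/16 → NEW=0, ERR=415/16
(0,2): OLD=62297/256 → NEW=255, ERR=-2983/256
(0,3): OLD=720495/4096 → NEW=255, ERR=-323985/4096
(0,4): OLD=-170743/65536 → NEW=0, ERR=-170743/65536
(0,5): OLD=23970623/1048576 → NEW=0, ERR=23970623/1048576
(0,6): OLD=3590346425/16777216 → NEW=255, ERR=-687843655/16777216
(1,0): OLD=60845/256 → NEW=255, ERR=-4435/256
(1,1): OLD=386875/2048 → NEW=255, ERR=-135365/2048
(1,2): OLD=-1623209/65536 → NEW=0, ERR=-1623209/65536
(1,3): OLD=38333067/262144 → NEW=255, ERR=-28513653/262144
(1,4): OLD=-370085183/16777216 → NEW=0, ERR=-370085183/16777216
(1,5): OLD=623172113/134217728 → NEW=0, ERR=623172113/134217728
(1,6): OLD=151715390175/2147483648 → NEW=0, ERR=151715390175/2147483648
(2,0): OLD=727225/32768 → NEW=0, ERR=727225/32768
(2,1): OLD=203767299/1048576 → NEW=255, ERR=-63619581/1048576
(2,2): OLD=-919555639/16777216 → NEW=0, ERR=-919555639/16777216
(2,3): OLD=10246954177/134217728 → NEW=0, ERR=10246954177/134217728
(2,4): OLD=86522408401/1073741824 → NEW=0, ERR=86522408401/1073741824
(2,5): OLD=9262444933083/34359738368 → NEW=255, ERR=500711649243/34359738368
(2,6): OLD=70227570394541/549755813888 → NEW=0, ERR=70227570394541/549755813888
(3,0): OLD=3515821481/16777216 → NEW=255, ERR=-762368599/16777216
(3,1): OLD=-2513923083/134217728 → NEW=0, ERR=-2513923083/134217728
(3,2): OLD=190267364719/1073741824 → NEW=255, ERR=-83536800401/1073741824
(3,3): OLD=925582058489/4294967296 → NEW=255, ERR=-169634601991/4294967296
(3,4): OLD=59046937727401/549755813888 → NEW=0, ERR=59046937727401/549755813888
(3,5): OLD=1150230258667915/4398046511104 → NEW=255, ERR=28728398336395/4398046511104
(3,6): OLD=13699973066066773/70368744177664 → NEW=255, ERR=-4244056699237547/70368744177664
(4,0): OLD=333478157895/2147483648 → NEW=255, ERR=-214130172345/2147483648
(4,1): OLD=3645405701531/34359738368 → NEW=0, ERR=3645405701531/34359738368
(4,2): OLD=61313226850549/549755813888 → NEW=0, ERR=61313226850549/549755813888
(4,3): OLD=627720439538711/4398046511104 → NEW=255, ERR=-493781420792809/4398046511104
(4,4): OLD=5847683555314645/35184372088832 → NEW=255, ERR=-3124331327337515/35184372088832
(4,5): OLD=180815252397791125/1125899906842624 → NEW=255, ERR=-106289223847077995/1125899906842624
(4,6): OLD=2256469091359734435/18014398509481984 → NEW=0, ERR=2256469091359734435/18014398509481984
Output grid:
  Row 0: #.##..#  (3 black, running=3)
  Row 1: ##.#...  (4 black, running=7)
  Row 2: .#...#.  (5 black, running=12)
  Row 3: #.##.##  (2 black, running=14)
  Row 4: #..###.  (3 black, running=17)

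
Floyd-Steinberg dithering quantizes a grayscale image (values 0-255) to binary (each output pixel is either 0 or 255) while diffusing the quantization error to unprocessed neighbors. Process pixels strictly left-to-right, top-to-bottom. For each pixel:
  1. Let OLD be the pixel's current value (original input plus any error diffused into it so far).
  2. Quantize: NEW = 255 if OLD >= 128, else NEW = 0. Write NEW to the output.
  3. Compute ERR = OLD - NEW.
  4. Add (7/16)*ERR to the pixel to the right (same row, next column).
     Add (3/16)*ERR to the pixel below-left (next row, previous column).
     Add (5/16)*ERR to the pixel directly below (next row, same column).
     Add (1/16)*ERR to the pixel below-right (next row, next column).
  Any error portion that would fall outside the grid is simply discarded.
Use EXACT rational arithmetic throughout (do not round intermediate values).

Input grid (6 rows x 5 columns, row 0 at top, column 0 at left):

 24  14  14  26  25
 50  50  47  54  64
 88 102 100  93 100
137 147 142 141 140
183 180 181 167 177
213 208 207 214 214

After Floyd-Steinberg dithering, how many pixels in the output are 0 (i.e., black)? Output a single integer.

(0,0): OLD=24 → NEW=0, ERR=24
(0,1): OLD=49/2 → NEW=0, ERR=49/2
(0,2): OLD=791/32 → NEW=0, ERR=791/32
(0,3): OLD=18849/512 → NEW=0, ERR=18849/512
(0,4): OLD=336743/8192 → NEW=0, ERR=336743/8192
(1,0): OLD=1987/32 → NEW=0, ERR=1987/32
(1,1): OLD=23285/256 → NEW=0, ERR=23285/256
(1,2): OLD=843385/8192 → NEW=0, ERR=843385/8192
(1,3): OLD=3925557/32768 → NEW=0, ERR=3925557/32768
(1,4): OLD=68974527/524288 → NEW=255, ERR=-64718913/524288
(2,0): OLD=509783/4096 → NEW=0, ERR=509783/4096
(2,1): OLD=27270733/131072 → NEW=255, ERR=-6152627/131072
(2,2): OLD=293146215/2097152 → NEW=255, ERR=-241627545/2097152
(2,3): OLD=2124627205/33554432 → NEW=0, ERR=2124627205/33554432
(2,4): OLD=51869199843/536870912 → NEW=0, ERR=51869199843/536870912
(3,0): OLD=350417223/2097152 → NEW=255, ERR=-184356537/2097152
(3,1): OLD=1342960923/16777216 → NEW=0, ERR=1342960923/16777216
(3,2): OLD=80505727929/536870912 → NEW=255, ERR=-56396354631/536870912
(3,3): OLD=135015927433/1073741824 → NEW=0, ERR=135015927433/1073741824
(3,4): OLD=3936973246781/17179869184 → NEW=255, ERR=-443893395139/17179869184
(4,0): OLD=45778309737/268435456 → NEW=255, ERR=-22672731543/268435456
(4,1): OLD=1227259395273/8589934592 → NEW=255, ERR=-963173925687/8589934592
(4,2): OLD=17550502979111/137438953472 → NEW=0, ERR=17550502979111/137438953472
(4,3): OLD=551409689819209/2199023255552 → NEW=255, ERR=-9341240346551/2199023255552
(4,4): OLD=6154666023791231/35184372088832 → NEW=255, ERR=-2817348858860929/35184372088832
(5,0): OLD=22757338265595/137438953472 → NEW=255, ERR=-12289594869765/137438953472
(5,1): OLD=167679414699409/1099511627776 → NEW=255, ERR=-112696050383471/1099511627776
(5,2): OLD=6834864309332985/35184372088832 → NEW=255, ERR=-2137150573319175/35184372088832
(5,3): OLD=25201204744318023/140737488355328 → NEW=255, ERR=-10686854786290617/140737488355328
(5,4): OLD=350132360065210909/2251799813685248 → NEW=255, ERR=-224076592424527331/2251799813685248
Output grid:
  Row 0: .....  (5 black, running=5)
  Row 1: ....#  (4 black, running=9)
  Row 2: .##..  (3 black, running=12)
  Row 3: #.#.#  (2 black, running=14)
  Row 4: ##.##  (1 black, running=15)
  Row 5: #####  (0 black, running=15)

Answer: 15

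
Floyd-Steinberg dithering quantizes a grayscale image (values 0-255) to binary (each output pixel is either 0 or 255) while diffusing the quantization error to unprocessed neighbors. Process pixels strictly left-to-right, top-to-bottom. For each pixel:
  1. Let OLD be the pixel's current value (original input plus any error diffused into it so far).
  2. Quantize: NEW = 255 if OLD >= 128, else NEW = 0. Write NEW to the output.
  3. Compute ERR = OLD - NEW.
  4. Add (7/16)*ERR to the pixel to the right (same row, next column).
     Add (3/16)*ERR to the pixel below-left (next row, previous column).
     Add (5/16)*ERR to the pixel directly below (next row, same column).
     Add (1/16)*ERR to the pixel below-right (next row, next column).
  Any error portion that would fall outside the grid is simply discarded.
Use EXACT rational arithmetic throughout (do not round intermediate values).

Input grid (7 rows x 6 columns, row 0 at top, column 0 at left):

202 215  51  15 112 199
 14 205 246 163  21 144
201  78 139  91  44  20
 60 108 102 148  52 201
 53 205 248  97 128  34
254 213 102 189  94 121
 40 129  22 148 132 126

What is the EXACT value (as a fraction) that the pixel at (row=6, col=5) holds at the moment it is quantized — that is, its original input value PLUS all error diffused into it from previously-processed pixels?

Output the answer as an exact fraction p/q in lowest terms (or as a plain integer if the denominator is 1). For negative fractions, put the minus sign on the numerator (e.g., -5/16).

(0,0): OLD=202 → NEW=255, ERR=-53
(0,1): OLD=3069/16 → NEW=255, ERR=-1011/16
(0,2): OLD=5979/256 → NEW=0, ERR=5979/256
(0,3): OLD=103293/4096 → NEW=0, ERR=103293/4096
(0,4): OLD=8063083/65536 → NEW=0, ERR=8063083/65536
(0,5): OLD=265108205/1048576 → NEW=255, ERR=-2278675/1048576
(1,0): OLD=-3689/256 → NEW=0, ERR=-3689/256
(1,1): OLD=368673/2048 → NEW=255, ERR=-153567/2048
(1,2): OLD=14501301/65536 → NEW=255, ERR=-2210379/65536
(1,3): OLD=47357137/262144 → NEW=255, ERR=-19489583/262144
(1,4): OLD=471266835/16777216 → NEW=0, ERR=471266835/16777216
(1,5): OLD=43835428757/268435456 → NEW=255, ERR=-24615612523/268435456
(2,0): OLD=5978107/32768 → NEW=255, ERR=-2377733/32768
(2,1): OLD=16354425/1048576 → NEW=0, ERR=16354425/1048576
(2,2): OLD=1957182379/16777216 → NEW=0, ERR=1957182379/16777216
(2,3): OLD=16369590035/134217728 → NEW=0, ERR=16369590035/134217728
(2,4): OLD=362049997753/4294967296 → NEW=0, ERR=362049997753/4294967296
(2,5): OLD=2060134826911/68719476736 → NEW=0, ERR=2060134826911/68719476736
(3,0): OLD=675258955/16777216 → NEW=0, ERR=675258955/16777216
(3,1): OLD=19840171887/134217728 → NEW=255, ERR=-14385348753/134217728
(3,2): OLD=123917661245/1073741824 → NEW=0, ERR=123917661245/1073741824
(3,3): OLD=17846500159671/68719476736 → NEW=255, ERR=323033591991/68719476736
(3,4): OLD=51480737093591/549755813888 → NEW=0, ERR=51480737093591/549755813888
(3,5): OLD=2257127649907769/8796093022208 → NEW=255, ERR=14123929244729/8796093022208
(4,0): OLD=97670945285/2147483648 → NEW=0, ERR=97670945285/2147483648
(4,1): OLD=7406554195905/34359738368 → NEW=255, ERR=-1355179087935/34359738368
(4,2): OLD=286963830270195/1099511627776 → NEW=255, ERR=6588365187315/1099511627776
(4,3): OLD=2214179397655263/17592186044416 → NEW=0, ERR=2214179397655263/17592186044416
(4,4): OLD=59932410912543439/281474976710656 → NEW=255, ERR=-11843708148673841/281474976710656
(4,5): OLD=98834396360955209/4503599627370496 → NEW=0, ERR=98834396360955209/4503599627370496
(5,0): OLD=143386115086547/549755813888 → NEW=255, ERR=3198382545107/549755813888
(5,1): OLD=3644856948570371/17592186044416 → NEW=255, ERR=-841150492755709/17592186044416
(5,2): OLD=14649074945062609/140737488355328 → NEW=0, ERR=14649074945062609/140737488355328
(5,3): OLD=1199557227658252427/4503599627370496 → NEW=255, ERR=51139322678775947/4503599627370496
(5,4): OLD=880903195163170411/9007199254740992 → NEW=0, ERR=880903195163170411/9007199254740992
(5,5): OLD=24213605426172742567/144115188075855872 → NEW=255, ERR=-12535767533170504793/144115188075855872
(6,0): OLD=9247288797376233/281474976710656 → NEW=0, ERR=9247288797376233/281474976710656
(6,1): OLD=667935355625441333/4503599627370496 → NEW=255, ERR=-480482549354035147/4503599627370496
(6,2): OLD=125956164114263085/18014398509481984 → NEW=0, ERR=125956164114263085/18014398509481984
(6,3): OLD=51723076036775735065/288230376151711744 → NEW=255, ERR=-21775669881910759655/288230376151711744
(6,4): OLD=525315687937565783353/4611686018427387904 → NEW=0, ERR=525315687937565783353/4611686018427387904
(6,5): OLD=11419668459328836981487/73786976294838206464 → NEW=255, ERR=-7396010495854905666833/73786976294838206464
Target (6,5): original=126, with diffused error = 11419668459328836981487/73786976294838206464

Answer: 11419668459328836981487/73786976294838206464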